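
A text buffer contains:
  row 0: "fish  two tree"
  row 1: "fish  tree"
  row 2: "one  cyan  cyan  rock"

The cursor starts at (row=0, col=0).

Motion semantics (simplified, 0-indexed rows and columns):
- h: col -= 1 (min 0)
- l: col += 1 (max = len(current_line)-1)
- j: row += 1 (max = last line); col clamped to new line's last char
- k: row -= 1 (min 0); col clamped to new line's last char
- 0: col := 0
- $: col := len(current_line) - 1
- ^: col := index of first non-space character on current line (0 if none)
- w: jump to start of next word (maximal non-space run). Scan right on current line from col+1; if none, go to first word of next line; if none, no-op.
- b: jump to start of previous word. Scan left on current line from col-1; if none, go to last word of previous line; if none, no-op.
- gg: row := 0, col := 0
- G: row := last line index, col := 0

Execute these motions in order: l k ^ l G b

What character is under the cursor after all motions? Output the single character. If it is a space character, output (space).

After 1 (l): row=0 col=1 char='i'
After 2 (k): row=0 col=1 char='i'
After 3 (^): row=0 col=0 char='f'
After 4 (l): row=0 col=1 char='i'
After 5 (G): row=2 col=0 char='o'
After 6 (b): row=1 col=6 char='t'

Answer: t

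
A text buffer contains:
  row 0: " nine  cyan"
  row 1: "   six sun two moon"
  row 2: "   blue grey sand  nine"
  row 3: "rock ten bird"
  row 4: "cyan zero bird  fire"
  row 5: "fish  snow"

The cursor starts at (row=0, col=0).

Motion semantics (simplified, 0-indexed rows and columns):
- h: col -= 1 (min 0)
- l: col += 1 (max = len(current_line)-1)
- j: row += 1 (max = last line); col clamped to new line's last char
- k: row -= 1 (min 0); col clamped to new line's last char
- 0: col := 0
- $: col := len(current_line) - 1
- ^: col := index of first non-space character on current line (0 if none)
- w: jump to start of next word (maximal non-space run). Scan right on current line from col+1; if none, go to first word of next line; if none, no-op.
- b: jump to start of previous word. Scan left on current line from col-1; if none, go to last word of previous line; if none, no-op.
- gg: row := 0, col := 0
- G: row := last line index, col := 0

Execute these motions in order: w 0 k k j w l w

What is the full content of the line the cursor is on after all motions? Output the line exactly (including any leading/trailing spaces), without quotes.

After 1 (w): row=0 col=1 char='n'
After 2 (0): row=0 col=0 char='_'
After 3 (k): row=0 col=0 char='_'
After 4 (k): row=0 col=0 char='_'
After 5 (j): row=1 col=0 char='_'
After 6 (w): row=1 col=3 char='s'
After 7 (l): row=1 col=4 char='i'
After 8 (w): row=1 col=7 char='s'

Answer:    six sun two moon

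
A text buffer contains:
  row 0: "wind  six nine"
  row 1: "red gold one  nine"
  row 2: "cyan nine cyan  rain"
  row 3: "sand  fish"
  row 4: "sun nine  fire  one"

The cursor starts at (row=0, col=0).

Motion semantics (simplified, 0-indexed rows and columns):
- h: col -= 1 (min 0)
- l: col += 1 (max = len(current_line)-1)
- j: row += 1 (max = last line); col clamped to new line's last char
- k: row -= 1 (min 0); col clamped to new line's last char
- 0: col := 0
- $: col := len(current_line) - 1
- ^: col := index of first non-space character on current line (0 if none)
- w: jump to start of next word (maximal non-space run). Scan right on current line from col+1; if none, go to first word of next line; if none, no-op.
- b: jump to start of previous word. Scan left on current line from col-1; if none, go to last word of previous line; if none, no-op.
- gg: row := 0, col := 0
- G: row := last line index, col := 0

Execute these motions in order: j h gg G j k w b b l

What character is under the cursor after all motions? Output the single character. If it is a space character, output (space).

Answer: a

Derivation:
After 1 (j): row=1 col=0 char='r'
After 2 (h): row=1 col=0 char='r'
After 3 (gg): row=0 col=0 char='w'
After 4 (G): row=4 col=0 char='s'
After 5 (j): row=4 col=0 char='s'
After 6 (k): row=3 col=0 char='s'
After 7 (w): row=3 col=6 char='f'
After 8 (b): row=3 col=0 char='s'
After 9 (b): row=2 col=16 char='r'
After 10 (l): row=2 col=17 char='a'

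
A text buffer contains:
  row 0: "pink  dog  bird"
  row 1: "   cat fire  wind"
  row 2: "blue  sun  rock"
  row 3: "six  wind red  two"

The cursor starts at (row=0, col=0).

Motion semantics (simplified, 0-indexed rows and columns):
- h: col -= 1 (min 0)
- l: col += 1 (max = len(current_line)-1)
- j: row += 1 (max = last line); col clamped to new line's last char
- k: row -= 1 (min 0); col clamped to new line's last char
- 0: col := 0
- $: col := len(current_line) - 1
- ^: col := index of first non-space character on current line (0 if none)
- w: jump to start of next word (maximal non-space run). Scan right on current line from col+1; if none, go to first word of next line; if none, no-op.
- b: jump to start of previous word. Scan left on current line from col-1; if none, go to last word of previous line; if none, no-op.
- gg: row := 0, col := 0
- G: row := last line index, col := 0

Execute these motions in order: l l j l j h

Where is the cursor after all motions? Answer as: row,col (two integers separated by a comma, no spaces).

After 1 (l): row=0 col=1 char='i'
After 2 (l): row=0 col=2 char='n'
After 3 (j): row=1 col=2 char='_'
After 4 (l): row=1 col=3 char='c'
After 5 (j): row=2 col=3 char='e'
After 6 (h): row=2 col=2 char='u'

Answer: 2,2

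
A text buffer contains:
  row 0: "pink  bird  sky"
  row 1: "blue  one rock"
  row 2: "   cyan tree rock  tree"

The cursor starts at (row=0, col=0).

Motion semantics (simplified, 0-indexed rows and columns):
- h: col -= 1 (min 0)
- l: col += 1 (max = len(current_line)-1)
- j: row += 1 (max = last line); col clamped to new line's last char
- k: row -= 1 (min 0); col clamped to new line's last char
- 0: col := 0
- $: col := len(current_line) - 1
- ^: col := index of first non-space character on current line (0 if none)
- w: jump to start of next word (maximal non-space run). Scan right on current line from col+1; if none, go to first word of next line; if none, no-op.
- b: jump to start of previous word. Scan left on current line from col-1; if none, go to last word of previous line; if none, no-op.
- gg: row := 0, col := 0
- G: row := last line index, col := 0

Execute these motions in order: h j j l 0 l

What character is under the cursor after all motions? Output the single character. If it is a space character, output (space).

Answer: (space)

Derivation:
After 1 (h): row=0 col=0 char='p'
After 2 (j): row=1 col=0 char='b'
After 3 (j): row=2 col=0 char='_'
After 4 (l): row=2 col=1 char='_'
After 5 (0): row=2 col=0 char='_'
After 6 (l): row=2 col=1 char='_'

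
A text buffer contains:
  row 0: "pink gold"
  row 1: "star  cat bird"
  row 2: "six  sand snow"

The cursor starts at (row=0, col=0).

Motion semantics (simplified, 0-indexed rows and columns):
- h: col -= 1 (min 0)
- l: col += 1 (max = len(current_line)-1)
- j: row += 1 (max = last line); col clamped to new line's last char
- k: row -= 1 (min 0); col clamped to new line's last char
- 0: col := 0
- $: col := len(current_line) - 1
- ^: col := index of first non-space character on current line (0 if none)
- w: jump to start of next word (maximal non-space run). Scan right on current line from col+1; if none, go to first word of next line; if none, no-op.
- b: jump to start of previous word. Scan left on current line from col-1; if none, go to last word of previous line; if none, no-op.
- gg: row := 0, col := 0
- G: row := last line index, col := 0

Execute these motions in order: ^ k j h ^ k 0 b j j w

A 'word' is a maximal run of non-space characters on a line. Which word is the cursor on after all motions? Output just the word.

Answer: sand

Derivation:
After 1 (^): row=0 col=0 char='p'
After 2 (k): row=0 col=0 char='p'
After 3 (j): row=1 col=0 char='s'
After 4 (h): row=1 col=0 char='s'
After 5 (^): row=1 col=0 char='s'
After 6 (k): row=0 col=0 char='p'
After 7 (0): row=0 col=0 char='p'
After 8 (b): row=0 col=0 char='p'
After 9 (j): row=1 col=0 char='s'
After 10 (j): row=2 col=0 char='s'
After 11 (w): row=2 col=5 char='s'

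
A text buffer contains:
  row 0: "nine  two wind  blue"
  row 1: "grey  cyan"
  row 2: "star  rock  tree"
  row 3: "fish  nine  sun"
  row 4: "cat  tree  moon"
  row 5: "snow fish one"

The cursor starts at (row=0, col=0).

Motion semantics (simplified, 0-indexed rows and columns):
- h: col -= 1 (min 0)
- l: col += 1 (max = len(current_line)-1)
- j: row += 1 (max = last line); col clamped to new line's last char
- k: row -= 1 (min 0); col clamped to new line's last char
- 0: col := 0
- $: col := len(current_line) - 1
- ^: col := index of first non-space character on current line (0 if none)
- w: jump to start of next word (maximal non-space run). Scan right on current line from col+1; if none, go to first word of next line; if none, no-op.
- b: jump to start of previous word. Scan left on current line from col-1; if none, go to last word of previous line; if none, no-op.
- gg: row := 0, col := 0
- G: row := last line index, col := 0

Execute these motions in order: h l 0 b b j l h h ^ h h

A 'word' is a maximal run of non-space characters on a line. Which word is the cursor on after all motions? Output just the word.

After 1 (h): row=0 col=0 char='n'
After 2 (l): row=0 col=1 char='i'
After 3 (0): row=0 col=0 char='n'
After 4 (b): row=0 col=0 char='n'
After 5 (b): row=0 col=0 char='n'
After 6 (j): row=1 col=0 char='g'
After 7 (l): row=1 col=1 char='r'
After 8 (h): row=1 col=0 char='g'
After 9 (h): row=1 col=0 char='g'
After 10 (^): row=1 col=0 char='g'
After 11 (h): row=1 col=0 char='g'
After 12 (h): row=1 col=0 char='g'

Answer: grey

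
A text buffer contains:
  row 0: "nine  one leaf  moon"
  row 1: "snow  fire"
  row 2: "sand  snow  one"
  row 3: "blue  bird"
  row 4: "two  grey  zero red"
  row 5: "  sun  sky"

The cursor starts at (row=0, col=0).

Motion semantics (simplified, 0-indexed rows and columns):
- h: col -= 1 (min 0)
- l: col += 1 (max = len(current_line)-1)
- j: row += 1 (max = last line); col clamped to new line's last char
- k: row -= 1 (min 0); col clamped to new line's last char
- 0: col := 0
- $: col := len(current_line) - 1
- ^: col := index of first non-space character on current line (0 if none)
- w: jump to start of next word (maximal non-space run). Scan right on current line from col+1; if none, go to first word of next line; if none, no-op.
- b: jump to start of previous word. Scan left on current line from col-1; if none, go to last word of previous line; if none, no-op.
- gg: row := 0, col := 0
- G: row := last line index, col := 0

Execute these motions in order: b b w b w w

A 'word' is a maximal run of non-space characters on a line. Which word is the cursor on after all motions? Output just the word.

Answer: leaf

Derivation:
After 1 (b): row=0 col=0 char='n'
After 2 (b): row=0 col=0 char='n'
After 3 (w): row=0 col=6 char='o'
After 4 (b): row=0 col=0 char='n'
After 5 (w): row=0 col=6 char='o'
After 6 (w): row=0 col=10 char='l'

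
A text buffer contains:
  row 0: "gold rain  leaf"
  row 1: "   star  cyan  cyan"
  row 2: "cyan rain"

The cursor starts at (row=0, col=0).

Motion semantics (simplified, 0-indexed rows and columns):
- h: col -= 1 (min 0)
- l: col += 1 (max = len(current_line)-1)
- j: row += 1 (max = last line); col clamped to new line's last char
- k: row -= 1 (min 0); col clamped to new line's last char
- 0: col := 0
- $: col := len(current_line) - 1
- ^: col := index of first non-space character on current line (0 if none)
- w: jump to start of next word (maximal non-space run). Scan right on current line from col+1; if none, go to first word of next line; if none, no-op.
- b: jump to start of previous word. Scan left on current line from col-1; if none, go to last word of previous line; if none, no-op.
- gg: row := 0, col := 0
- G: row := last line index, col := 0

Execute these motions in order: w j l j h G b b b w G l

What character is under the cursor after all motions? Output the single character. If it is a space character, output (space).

After 1 (w): row=0 col=5 char='r'
After 2 (j): row=1 col=5 char='a'
After 3 (l): row=1 col=6 char='r'
After 4 (j): row=2 col=6 char='a'
After 5 (h): row=2 col=5 char='r'
After 6 (G): row=2 col=0 char='c'
After 7 (b): row=1 col=15 char='c'
After 8 (b): row=1 col=9 char='c'
After 9 (b): row=1 col=3 char='s'
After 10 (w): row=1 col=9 char='c'
After 11 (G): row=2 col=0 char='c'
After 12 (l): row=2 col=1 char='y'

Answer: y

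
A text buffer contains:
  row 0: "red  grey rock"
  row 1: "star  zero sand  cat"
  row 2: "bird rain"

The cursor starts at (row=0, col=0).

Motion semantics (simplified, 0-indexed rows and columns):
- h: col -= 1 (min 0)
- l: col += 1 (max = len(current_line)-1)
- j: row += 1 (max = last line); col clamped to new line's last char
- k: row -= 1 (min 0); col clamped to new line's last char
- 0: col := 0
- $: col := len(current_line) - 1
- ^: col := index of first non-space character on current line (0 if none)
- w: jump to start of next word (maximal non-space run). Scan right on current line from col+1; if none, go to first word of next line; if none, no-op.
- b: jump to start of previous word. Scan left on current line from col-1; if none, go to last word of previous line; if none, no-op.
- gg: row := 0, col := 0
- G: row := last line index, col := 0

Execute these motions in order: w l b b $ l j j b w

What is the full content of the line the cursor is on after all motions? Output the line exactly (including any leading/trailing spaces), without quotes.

Answer: bird rain

Derivation:
After 1 (w): row=0 col=5 char='g'
After 2 (l): row=0 col=6 char='r'
After 3 (b): row=0 col=5 char='g'
After 4 (b): row=0 col=0 char='r'
After 5 ($): row=0 col=13 char='k'
After 6 (l): row=0 col=13 char='k'
After 7 (j): row=1 col=13 char='n'
After 8 (j): row=2 col=8 char='n'
After 9 (b): row=2 col=5 char='r'
After 10 (w): row=2 col=5 char='r'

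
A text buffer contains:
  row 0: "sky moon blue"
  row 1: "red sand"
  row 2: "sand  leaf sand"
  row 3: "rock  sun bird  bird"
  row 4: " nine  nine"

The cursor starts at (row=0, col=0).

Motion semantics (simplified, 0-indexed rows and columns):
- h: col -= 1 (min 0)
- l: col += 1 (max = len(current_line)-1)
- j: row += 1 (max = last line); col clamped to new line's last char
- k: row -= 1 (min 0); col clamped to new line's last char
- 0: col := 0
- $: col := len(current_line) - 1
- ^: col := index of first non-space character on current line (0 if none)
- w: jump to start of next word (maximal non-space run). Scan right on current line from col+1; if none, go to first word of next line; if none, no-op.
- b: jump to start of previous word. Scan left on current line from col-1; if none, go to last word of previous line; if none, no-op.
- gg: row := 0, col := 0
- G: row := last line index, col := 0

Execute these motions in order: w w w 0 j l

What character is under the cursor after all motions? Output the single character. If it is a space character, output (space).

Answer: a

Derivation:
After 1 (w): row=0 col=4 char='m'
After 2 (w): row=0 col=9 char='b'
After 3 (w): row=1 col=0 char='r'
After 4 (0): row=1 col=0 char='r'
After 5 (j): row=2 col=0 char='s'
After 6 (l): row=2 col=1 char='a'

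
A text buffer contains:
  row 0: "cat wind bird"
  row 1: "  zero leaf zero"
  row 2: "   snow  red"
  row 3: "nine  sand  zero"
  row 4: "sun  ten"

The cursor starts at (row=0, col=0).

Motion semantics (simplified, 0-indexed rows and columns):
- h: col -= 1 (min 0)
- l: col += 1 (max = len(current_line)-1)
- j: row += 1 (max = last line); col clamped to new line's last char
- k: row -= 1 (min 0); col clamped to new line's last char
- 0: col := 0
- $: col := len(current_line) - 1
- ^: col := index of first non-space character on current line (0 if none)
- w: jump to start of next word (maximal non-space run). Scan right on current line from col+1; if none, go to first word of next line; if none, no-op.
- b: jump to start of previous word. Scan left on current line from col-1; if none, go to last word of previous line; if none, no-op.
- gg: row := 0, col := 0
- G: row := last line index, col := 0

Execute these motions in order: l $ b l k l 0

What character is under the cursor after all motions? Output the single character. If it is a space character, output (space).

After 1 (l): row=0 col=1 char='a'
After 2 ($): row=0 col=12 char='d'
After 3 (b): row=0 col=9 char='b'
After 4 (l): row=0 col=10 char='i'
After 5 (k): row=0 col=10 char='i'
After 6 (l): row=0 col=11 char='r'
After 7 (0): row=0 col=0 char='c'

Answer: c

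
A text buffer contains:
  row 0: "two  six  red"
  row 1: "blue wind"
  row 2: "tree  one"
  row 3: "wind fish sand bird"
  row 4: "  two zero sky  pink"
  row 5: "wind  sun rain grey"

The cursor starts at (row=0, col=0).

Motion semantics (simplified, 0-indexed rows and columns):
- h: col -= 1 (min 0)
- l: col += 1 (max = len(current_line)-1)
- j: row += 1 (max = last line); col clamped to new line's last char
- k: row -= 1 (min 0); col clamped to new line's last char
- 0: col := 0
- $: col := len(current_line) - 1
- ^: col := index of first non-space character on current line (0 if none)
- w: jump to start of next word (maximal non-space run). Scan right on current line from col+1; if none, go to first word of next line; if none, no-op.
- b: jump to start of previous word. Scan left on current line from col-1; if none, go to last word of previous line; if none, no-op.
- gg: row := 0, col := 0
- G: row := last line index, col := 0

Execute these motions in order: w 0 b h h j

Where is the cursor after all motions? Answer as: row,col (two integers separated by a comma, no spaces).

Answer: 1,0

Derivation:
After 1 (w): row=0 col=5 char='s'
After 2 (0): row=0 col=0 char='t'
After 3 (b): row=0 col=0 char='t'
After 4 (h): row=0 col=0 char='t'
After 5 (h): row=0 col=0 char='t'
After 6 (j): row=1 col=0 char='b'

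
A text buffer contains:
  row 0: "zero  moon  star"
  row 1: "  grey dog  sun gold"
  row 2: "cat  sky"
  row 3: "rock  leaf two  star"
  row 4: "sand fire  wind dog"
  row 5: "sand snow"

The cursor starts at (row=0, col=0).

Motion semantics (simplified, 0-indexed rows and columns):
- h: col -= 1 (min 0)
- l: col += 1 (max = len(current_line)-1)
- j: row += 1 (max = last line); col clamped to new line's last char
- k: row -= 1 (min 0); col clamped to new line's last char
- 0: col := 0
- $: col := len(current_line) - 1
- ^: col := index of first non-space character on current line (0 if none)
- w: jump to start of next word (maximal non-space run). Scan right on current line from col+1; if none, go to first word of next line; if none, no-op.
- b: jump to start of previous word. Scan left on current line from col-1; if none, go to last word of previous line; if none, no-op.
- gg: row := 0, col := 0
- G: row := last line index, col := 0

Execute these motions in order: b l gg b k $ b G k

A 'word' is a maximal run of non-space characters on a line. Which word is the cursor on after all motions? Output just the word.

After 1 (b): row=0 col=0 char='z'
After 2 (l): row=0 col=1 char='e'
After 3 (gg): row=0 col=0 char='z'
After 4 (b): row=0 col=0 char='z'
After 5 (k): row=0 col=0 char='z'
After 6 ($): row=0 col=15 char='r'
After 7 (b): row=0 col=12 char='s'
After 8 (G): row=5 col=0 char='s'
After 9 (k): row=4 col=0 char='s'

Answer: sand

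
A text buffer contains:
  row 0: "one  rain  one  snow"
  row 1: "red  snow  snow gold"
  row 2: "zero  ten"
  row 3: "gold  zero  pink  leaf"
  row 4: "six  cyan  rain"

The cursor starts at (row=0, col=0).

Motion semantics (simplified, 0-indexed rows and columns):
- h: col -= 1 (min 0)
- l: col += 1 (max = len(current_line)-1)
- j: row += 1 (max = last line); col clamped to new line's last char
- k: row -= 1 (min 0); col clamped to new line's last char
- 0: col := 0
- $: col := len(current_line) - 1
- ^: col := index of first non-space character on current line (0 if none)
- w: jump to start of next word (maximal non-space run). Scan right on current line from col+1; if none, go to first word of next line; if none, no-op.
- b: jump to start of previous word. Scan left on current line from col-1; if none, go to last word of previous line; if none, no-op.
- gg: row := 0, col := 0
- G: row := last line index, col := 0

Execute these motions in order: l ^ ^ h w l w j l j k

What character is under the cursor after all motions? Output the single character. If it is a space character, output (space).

After 1 (l): row=0 col=1 char='n'
After 2 (^): row=0 col=0 char='o'
After 3 (^): row=0 col=0 char='o'
After 4 (h): row=0 col=0 char='o'
After 5 (w): row=0 col=5 char='r'
After 6 (l): row=0 col=6 char='a'
After 7 (w): row=0 col=11 char='o'
After 8 (j): row=1 col=11 char='s'
After 9 (l): row=1 col=12 char='n'
After 10 (j): row=2 col=8 char='n'
After 11 (k): row=1 col=8 char='w'

Answer: w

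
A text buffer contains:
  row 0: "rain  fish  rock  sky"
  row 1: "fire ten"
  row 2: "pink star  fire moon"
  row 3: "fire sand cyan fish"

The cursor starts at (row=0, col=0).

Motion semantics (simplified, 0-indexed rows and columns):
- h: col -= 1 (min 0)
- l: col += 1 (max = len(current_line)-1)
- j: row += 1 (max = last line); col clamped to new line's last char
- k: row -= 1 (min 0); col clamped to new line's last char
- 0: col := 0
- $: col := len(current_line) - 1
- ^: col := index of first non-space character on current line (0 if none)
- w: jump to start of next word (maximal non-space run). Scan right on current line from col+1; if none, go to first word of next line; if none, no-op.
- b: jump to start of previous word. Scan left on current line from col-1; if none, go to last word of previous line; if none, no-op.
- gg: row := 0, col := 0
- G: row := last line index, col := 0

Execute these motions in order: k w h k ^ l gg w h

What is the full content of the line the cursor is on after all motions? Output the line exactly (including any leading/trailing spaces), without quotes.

After 1 (k): row=0 col=0 char='r'
After 2 (w): row=0 col=6 char='f'
After 3 (h): row=0 col=5 char='_'
After 4 (k): row=0 col=5 char='_'
After 5 (^): row=0 col=0 char='r'
After 6 (l): row=0 col=1 char='a'
After 7 (gg): row=0 col=0 char='r'
After 8 (w): row=0 col=6 char='f'
After 9 (h): row=0 col=5 char='_'

Answer: rain  fish  rock  sky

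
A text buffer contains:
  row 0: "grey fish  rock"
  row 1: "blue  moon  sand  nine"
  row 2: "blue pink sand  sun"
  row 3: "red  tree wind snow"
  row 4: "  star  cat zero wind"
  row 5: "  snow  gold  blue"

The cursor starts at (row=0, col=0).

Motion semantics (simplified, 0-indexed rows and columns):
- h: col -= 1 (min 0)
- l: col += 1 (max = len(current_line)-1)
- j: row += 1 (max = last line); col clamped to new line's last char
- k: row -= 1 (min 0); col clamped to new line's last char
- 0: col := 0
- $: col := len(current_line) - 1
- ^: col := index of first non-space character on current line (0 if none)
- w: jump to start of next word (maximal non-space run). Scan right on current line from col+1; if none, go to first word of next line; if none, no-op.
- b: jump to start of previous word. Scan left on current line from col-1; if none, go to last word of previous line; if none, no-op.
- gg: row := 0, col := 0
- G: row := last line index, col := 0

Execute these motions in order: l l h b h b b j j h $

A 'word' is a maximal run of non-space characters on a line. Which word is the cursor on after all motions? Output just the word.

After 1 (l): row=0 col=1 char='r'
After 2 (l): row=0 col=2 char='e'
After 3 (h): row=0 col=1 char='r'
After 4 (b): row=0 col=0 char='g'
After 5 (h): row=0 col=0 char='g'
After 6 (b): row=0 col=0 char='g'
After 7 (b): row=0 col=0 char='g'
After 8 (j): row=1 col=0 char='b'
After 9 (j): row=2 col=0 char='b'
After 10 (h): row=2 col=0 char='b'
After 11 ($): row=2 col=18 char='n'

Answer: sun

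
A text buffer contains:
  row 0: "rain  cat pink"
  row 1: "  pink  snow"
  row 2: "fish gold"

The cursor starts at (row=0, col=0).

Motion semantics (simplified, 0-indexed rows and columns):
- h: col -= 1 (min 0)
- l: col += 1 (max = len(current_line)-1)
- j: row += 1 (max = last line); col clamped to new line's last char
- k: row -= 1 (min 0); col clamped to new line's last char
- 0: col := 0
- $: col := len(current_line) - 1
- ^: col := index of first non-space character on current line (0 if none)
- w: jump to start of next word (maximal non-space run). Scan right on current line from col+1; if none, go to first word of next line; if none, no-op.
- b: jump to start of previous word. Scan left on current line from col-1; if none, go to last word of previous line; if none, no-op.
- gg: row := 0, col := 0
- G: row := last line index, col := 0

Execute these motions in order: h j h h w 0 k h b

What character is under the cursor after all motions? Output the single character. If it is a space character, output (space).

After 1 (h): row=0 col=0 char='r'
After 2 (j): row=1 col=0 char='_'
After 3 (h): row=1 col=0 char='_'
After 4 (h): row=1 col=0 char='_'
After 5 (w): row=1 col=2 char='p'
After 6 (0): row=1 col=0 char='_'
After 7 (k): row=0 col=0 char='r'
After 8 (h): row=0 col=0 char='r'
After 9 (b): row=0 col=0 char='r'

Answer: r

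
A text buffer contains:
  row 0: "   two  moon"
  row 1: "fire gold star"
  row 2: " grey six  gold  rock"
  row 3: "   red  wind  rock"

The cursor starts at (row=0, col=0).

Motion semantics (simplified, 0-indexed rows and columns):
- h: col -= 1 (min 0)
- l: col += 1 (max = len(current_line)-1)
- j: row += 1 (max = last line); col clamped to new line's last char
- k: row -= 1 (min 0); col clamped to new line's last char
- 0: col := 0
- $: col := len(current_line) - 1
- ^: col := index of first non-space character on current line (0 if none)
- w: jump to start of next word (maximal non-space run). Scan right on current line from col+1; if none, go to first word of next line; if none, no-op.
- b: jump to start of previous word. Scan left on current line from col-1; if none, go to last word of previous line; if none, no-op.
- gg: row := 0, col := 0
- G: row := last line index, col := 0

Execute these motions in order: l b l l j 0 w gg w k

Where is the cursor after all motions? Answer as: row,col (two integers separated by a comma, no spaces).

Answer: 0,3

Derivation:
After 1 (l): row=0 col=1 char='_'
After 2 (b): row=0 col=1 char='_'
After 3 (l): row=0 col=2 char='_'
After 4 (l): row=0 col=3 char='t'
After 5 (j): row=1 col=3 char='e'
After 6 (0): row=1 col=0 char='f'
After 7 (w): row=1 col=5 char='g'
After 8 (gg): row=0 col=0 char='_'
After 9 (w): row=0 col=3 char='t'
After 10 (k): row=0 col=3 char='t'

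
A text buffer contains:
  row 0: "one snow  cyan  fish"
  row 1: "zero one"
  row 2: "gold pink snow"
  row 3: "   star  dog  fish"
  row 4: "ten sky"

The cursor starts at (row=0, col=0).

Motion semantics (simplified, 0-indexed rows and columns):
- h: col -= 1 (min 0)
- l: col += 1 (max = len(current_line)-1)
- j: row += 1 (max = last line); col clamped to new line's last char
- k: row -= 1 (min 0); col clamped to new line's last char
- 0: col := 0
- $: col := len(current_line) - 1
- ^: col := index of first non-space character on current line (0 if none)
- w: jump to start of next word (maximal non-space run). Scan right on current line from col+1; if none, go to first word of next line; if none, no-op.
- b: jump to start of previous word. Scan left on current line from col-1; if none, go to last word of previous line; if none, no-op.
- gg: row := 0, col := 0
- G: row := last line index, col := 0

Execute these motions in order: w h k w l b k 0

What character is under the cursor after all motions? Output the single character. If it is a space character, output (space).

After 1 (w): row=0 col=4 char='s'
After 2 (h): row=0 col=3 char='_'
After 3 (k): row=0 col=3 char='_'
After 4 (w): row=0 col=4 char='s'
After 5 (l): row=0 col=5 char='n'
After 6 (b): row=0 col=4 char='s'
After 7 (k): row=0 col=4 char='s'
After 8 (0): row=0 col=0 char='o'

Answer: o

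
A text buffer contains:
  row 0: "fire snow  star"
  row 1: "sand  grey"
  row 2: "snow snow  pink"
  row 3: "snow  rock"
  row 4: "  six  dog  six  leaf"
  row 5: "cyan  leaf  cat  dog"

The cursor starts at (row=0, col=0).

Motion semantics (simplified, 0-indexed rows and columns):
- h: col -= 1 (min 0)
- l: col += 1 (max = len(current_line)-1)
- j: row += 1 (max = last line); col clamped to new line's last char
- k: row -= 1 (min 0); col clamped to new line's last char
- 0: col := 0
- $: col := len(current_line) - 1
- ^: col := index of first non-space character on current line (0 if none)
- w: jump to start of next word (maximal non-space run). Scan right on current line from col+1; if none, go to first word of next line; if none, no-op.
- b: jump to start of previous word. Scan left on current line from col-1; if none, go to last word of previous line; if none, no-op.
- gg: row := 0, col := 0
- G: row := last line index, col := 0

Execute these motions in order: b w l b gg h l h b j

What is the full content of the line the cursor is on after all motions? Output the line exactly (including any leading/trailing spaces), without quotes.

Answer: sand  grey

Derivation:
After 1 (b): row=0 col=0 char='f'
After 2 (w): row=0 col=5 char='s'
After 3 (l): row=0 col=6 char='n'
After 4 (b): row=0 col=5 char='s'
After 5 (gg): row=0 col=0 char='f'
After 6 (h): row=0 col=0 char='f'
After 7 (l): row=0 col=1 char='i'
After 8 (h): row=0 col=0 char='f'
After 9 (b): row=0 col=0 char='f'
After 10 (j): row=1 col=0 char='s'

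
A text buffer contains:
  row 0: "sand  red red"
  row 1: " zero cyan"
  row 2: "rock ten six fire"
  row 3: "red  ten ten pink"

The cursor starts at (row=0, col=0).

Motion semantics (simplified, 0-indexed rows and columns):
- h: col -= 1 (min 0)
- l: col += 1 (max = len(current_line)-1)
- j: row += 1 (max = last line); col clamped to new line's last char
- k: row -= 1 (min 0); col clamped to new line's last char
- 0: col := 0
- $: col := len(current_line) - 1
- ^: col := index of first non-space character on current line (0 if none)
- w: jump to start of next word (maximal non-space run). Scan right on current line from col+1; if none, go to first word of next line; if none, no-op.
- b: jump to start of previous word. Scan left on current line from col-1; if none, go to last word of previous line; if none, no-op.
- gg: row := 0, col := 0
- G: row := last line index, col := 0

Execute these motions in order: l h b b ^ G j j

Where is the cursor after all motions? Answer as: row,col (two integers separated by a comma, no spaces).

After 1 (l): row=0 col=1 char='a'
After 2 (h): row=0 col=0 char='s'
After 3 (b): row=0 col=0 char='s'
After 4 (b): row=0 col=0 char='s'
After 5 (^): row=0 col=0 char='s'
After 6 (G): row=3 col=0 char='r'
After 7 (j): row=3 col=0 char='r'
After 8 (j): row=3 col=0 char='r'

Answer: 3,0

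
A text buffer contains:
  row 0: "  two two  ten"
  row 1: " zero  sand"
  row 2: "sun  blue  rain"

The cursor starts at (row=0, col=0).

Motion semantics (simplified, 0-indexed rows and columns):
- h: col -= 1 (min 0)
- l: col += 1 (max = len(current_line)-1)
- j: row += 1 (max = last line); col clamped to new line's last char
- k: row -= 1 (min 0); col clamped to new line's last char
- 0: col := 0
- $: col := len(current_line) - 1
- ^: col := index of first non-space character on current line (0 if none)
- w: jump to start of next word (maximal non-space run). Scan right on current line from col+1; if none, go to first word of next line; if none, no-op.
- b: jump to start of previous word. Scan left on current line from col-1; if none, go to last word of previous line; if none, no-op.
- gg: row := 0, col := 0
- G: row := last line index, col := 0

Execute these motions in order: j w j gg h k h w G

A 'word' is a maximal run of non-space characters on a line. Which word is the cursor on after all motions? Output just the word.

Answer: sun

Derivation:
After 1 (j): row=1 col=0 char='_'
After 2 (w): row=1 col=1 char='z'
After 3 (j): row=2 col=1 char='u'
After 4 (gg): row=0 col=0 char='_'
After 5 (h): row=0 col=0 char='_'
After 6 (k): row=0 col=0 char='_'
After 7 (h): row=0 col=0 char='_'
After 8 (w): row=0 col=2 char='t'
After 9 (G): row=2 col=0 char='s'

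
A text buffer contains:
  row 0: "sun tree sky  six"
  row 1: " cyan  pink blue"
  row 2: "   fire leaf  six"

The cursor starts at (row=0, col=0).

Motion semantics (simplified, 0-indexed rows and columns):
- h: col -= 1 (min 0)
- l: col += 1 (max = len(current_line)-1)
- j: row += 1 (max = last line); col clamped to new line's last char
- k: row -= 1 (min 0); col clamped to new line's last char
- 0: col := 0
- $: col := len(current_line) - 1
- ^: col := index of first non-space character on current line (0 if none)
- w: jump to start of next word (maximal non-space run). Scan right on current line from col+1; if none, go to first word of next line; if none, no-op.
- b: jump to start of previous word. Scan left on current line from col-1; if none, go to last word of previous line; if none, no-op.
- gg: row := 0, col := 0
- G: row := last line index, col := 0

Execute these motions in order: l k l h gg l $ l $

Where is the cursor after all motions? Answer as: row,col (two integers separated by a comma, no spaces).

After 1 (l): row=0 col=1 char='u'
After 2 (k): row=0 col=1 char='u'
After 3 (l): row=0 col=2 char='n'
After 4 (h): row=0 col=1 char='u'
After 5 (gg): row=0 col=0 char='s'
After 6 (l): row=0 col=1 char='u'
After 7 ($): row=0 col=16 char='x'
After 8 (l): row=0 col=16 char='x'
After 9 ($): row=0 col=16 char='x'

Answer: 0,16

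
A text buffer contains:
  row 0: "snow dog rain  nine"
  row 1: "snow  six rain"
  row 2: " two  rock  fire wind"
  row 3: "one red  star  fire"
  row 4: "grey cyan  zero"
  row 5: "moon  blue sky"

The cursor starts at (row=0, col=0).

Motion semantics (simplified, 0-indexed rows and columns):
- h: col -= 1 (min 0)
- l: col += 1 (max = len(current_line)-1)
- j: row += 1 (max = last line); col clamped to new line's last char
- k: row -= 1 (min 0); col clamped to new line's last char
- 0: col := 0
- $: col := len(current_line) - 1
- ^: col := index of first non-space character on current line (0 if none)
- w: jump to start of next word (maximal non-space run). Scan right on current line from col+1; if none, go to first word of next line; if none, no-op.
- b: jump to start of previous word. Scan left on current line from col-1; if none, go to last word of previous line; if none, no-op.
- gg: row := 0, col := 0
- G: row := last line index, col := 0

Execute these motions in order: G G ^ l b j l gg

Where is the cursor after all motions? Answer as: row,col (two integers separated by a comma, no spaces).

Answer: 0,0

Derivation:
After 1 (G): row=5 col=0 char='m'
After 2 (G): row=5 col=0 char='m'
After 3 (^): row=5 col=0 char='m'
After 4 (l): row=5 col=1 char='o'
After 5 (b): row=5 col=0 char='m'
After 6 (j): row=5 col=0 char='m'
After 7 (l): row=5 col=1 char='o'
After 8 (gg): row=0 col=0 char='s'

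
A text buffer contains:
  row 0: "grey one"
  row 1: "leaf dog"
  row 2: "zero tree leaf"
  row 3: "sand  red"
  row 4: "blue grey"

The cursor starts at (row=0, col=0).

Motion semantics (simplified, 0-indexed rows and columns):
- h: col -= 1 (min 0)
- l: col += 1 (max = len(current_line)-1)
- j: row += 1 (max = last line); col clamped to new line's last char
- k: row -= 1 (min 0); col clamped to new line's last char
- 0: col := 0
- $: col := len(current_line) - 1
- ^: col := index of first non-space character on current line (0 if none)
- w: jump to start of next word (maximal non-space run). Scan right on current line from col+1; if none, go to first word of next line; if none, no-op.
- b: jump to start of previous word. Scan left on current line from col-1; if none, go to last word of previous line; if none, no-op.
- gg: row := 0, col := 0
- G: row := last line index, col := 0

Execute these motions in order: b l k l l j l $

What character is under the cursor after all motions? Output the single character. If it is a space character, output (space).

Answer: g

Derivation:
After 1 (b): row=0 col=0 char='g'
After 2 (l): row=0 col=1 char='r'
After 3 (k): row=0 col=1 char='r'
After 4 (l): row=0 col=2 char='e'
After 5 (l): row=0 col=3 char='y'
After 6 (j): row=1 col=3 char='f'
After 7 (l): row=1 col=4 char='_'
After 8 ($): row=1 col=7 char='g'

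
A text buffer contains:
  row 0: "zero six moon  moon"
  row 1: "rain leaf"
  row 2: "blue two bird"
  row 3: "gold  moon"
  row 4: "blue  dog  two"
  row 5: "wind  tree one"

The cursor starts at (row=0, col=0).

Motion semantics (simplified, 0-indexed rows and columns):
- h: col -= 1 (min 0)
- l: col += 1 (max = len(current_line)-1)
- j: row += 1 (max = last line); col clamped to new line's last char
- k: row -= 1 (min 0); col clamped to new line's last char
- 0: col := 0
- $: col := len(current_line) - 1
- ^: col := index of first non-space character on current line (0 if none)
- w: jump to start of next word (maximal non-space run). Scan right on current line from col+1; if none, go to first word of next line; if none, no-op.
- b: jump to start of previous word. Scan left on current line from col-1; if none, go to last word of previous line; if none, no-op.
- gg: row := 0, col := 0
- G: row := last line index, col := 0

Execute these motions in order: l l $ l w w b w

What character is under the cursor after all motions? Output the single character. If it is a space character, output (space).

Answer: l

Derivation:
After 1 (l): row=0 col=1 char='e'
After 2 (l): row=0 col=2 char='r'
After 3 ($): row=0 col=18 char='n'
After 4 (l): row=0 col=18 char='n'
After 5 (w): row=1 col=0 char='r'
After 6 (w): row=1 col=5 char='l'
After 7 (b): row=1 col=0 char='r'
After 8 (w): row=1 col=5 char='l'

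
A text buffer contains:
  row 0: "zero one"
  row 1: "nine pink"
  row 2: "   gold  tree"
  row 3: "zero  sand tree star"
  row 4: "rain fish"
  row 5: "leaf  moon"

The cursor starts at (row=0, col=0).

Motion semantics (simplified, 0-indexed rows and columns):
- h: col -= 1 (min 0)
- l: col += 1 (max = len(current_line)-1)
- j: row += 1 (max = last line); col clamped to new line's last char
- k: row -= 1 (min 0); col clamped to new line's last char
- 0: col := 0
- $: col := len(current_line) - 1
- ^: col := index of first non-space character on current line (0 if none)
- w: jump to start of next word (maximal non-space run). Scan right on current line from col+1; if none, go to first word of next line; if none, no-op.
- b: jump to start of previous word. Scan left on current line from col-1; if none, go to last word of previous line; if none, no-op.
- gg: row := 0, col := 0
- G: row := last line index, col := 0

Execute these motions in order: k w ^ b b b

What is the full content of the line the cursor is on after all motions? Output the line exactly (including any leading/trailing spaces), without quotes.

After 1 (k): row=0 col=0 char='z'
After 2 (w): row=0 col=5 char='o'
After 3 (^): row=0 col=0 char='z'
After 4 (b): row=0 col=0 char='z'
After 5 (b): row=0 col=0 char='z'
After 6 (b): row=0 col=0 char='z'

Answer: zero one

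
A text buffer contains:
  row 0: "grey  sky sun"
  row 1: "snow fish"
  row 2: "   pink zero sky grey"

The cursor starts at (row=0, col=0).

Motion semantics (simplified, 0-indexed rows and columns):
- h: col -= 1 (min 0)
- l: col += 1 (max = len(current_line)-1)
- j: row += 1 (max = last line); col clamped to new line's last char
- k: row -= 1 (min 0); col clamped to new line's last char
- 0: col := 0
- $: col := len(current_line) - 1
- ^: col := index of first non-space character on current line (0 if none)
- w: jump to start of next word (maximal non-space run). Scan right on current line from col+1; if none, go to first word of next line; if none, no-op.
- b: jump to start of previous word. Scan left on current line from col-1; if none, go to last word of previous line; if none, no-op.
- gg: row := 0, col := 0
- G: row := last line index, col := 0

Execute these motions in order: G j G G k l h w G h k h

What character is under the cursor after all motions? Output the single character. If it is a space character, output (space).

Answer: s

Derivation:
After 1 (G): row=2 col=0 char='_'
After 2 (j): row=2 col=0 char='_'
After 3 (G): row=2 col=0 char='_'
After 4 (G): row=2 col=0 char='_'
After 5 (k): row=1 col=0 char='s'
After 6 (l): row=1 col=1 char='n'
After 7 (h): row=1 col=0 char='s'
After 8 (w): row=1 col=5 char='f'
After 9 (G): row=2 col=0 char='_'
After 10 (h): row=2 col=0 char='_'
After 11 (k): row=1 col=0 char='s'
After 12 (h): row=1 col=0 char='s'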